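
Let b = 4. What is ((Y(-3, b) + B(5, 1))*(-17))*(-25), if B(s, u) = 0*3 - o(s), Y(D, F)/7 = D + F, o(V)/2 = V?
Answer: -1275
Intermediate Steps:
o(V) = 2*V
Y(D, F) = 7*D + 7*F (Y(D, F) = 7*(D + F) = 7*D + 7*F)
B(s, u) = -2*s (B(s, u) = 0*3 - 2*s = 0 - 2*s = -2*s)
((Y(-3, b) + B(5, 1))*(-17))*(-25) = (((7*(-3) + 7*4) - 2*5)*(-17))*(-25) = (((-21 + 28) - 10)*(-17))*(-25) = ((7 - 10)*(-17))*(-25) = -3*(-17)*(-25) = 51*(-25) = -1275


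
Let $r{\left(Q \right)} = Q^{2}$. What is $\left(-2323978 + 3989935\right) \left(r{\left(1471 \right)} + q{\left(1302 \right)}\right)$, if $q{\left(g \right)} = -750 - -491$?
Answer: $3604434577974$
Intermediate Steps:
$q{\left(g \right)} = -259$ ($q{\left(g \right)} = -750 + 491 = -259$)
$\left(-2323978 + 3989935\right) \left(r{\left(1471 \right)} + q{\left(1302 \right)}\right) = \left(-2323978 + 3989935\right) \left(1471^{2} - 259\right) = 1665957 \left(2163841 - 259\right) = 1665957 \cdot 2163582 = 3604434577974$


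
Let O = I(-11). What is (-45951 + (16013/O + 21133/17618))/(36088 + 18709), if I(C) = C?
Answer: -9187096469/10619549006 ≈ -0.86511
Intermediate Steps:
O = -11
(-45951 + (16013/O + 21133/17618))/(36088 + 18709) = (-45951 + (16013/(-11) + 21133/17618))/(36088 + 18709) = (-45951 + (16013*(-1/11) + 21133*(1/17618)))/54797 = (-45951 + (-16013/11 + 21133/17618))*(1/54797) = (-45951 - 281884571/193798)*(1/54797) = -9187096469/193798*1/54797 = -9187096469/10619549006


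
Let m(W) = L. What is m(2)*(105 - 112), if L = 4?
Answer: -28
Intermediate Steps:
m(W) = 4
m(2)*(105 - 112) = 4*(105 - 112) = 4*(-7) = -28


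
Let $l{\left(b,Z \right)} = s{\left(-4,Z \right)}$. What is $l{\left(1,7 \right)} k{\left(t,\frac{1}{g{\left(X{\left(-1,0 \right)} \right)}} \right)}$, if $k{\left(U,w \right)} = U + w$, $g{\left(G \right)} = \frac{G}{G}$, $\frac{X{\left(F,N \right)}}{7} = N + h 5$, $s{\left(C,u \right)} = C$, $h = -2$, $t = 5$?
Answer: $-24$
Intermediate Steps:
$X{\left(F,N \right)} = -70 + 7 N$ ($X{\left(F,N \right)} = 7 \left(N - 10\right) = 7 \left(-10 + N\right) = -70 + 7 N$)
$l{\left(b,Z \right)} = -4$
$g{\left(G \right)} = 1$
$l{\left(1,7 \right)} k{\left(t,\frac{1}{g{\left(X{\left(-1,0 \right)} \right)}} \right)} = - 4 \left(5 + 1^{-1}\right) = - 4 \left(5 + 1\right) = \left(-4\right) 6 = -24$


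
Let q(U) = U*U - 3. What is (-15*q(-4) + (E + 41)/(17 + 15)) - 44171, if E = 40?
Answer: -1419631/32 ≈ -44364.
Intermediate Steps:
q(U) = -3 + U² (q(U) = U² - 3 = -3 + U²)
(-15*q(-4) + (E + 41)/(17 + 15)) - 44171 = (-15*(-3 + (-4)²) + (40 + 41)/(17 + 15)) - 44171 = (-15*(-3 + 16) + 81/32) - 44171 = (-15*13 + 81*(1/32)) - 44171 = (-195 + 81/32) - 44171 = -6159/32 - 44171 = -1419631/32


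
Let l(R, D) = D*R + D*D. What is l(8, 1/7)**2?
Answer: 3249/2401 ≈ 1.3532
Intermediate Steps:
l(R, D) = D**2 + D*R (l(R, D) = D*R + D**2 = D**2 + D*R)
l(8, 1/7)**2 = ((1/7 + 8)/7)**2 = ((1/7)*(57/7))**2 = (57/49)**2 = 3249/2401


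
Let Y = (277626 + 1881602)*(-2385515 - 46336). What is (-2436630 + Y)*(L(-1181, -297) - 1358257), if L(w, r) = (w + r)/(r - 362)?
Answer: 4700048250086430339330/659 ≈ 7.1321e+18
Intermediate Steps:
L(w, r) = (r + w)/(-362 + r)
Y = -5250920771028 (Y = 2159228*(-2431851) = -5250920771028)
(-2436630 + Y)*(L(-1181, -297) - 1358257) = (-2436630 - 5250920771028)*((-297 - 1181)/(-362 - 297) - 1358257) = -5250923207658*(-1478/(-659) - 1358257) = -5250923207658*(-1/659*(-1478) - 1358257) = -5250923207658*(1478/659 - 1358257) = -5250923207658*(-895089885/659) = 4700048250086430339330/659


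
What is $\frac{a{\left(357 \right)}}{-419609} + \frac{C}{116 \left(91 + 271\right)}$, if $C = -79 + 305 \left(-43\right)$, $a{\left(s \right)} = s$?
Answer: $- \frac{2775656145}{8810110564} \approx -0.31505$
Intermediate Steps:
$C = -13194$ ($C = -79 - 13115 = -13194$)
$\frac{a{\left(357 \right)}}{-419609} + \frac{C}{116 \left(91 + 271\right)} = \frac{357}{-419609} - \frac{13194}{116 \left(91 + 271\right)} = 357 \left(- \frac{1}{419609}\right) - \frac{13194}{116 \cdot 362} = - \frac{357}{419609} - \frac{13194}{41992} = - \frac{357}{419609} - \frac{6597}{20996} = - \frac{2775656145}{8810110564}$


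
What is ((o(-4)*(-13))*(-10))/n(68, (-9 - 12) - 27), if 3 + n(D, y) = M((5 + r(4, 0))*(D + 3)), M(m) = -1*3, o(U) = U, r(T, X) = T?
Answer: 260/3 ≈ 86.667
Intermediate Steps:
M(m) = -3
n(D, y) = -6 (n(D, y) = -3 - 3 = -6)
((o(-4)*(-13))*(-10))/n(68, (-9 - 12) - 27) = (-4*(-13)*(-10))/(-6) = (52*(-10))*(-1/6) = -520*(-1/6) = 260/3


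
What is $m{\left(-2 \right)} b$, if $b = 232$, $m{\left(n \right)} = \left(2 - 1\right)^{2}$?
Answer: $232$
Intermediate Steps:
$m{\left(n \right)} = 1$ ($m{\left(n \right)} = 1^{2} = 1$)
$m{\left(-2 \right)} b = 1 \cdot 232 = 232$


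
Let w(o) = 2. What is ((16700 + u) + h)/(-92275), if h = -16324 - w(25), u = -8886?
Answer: 8512/92275 ≈ 0.092246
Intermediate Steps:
h = -16326 (h = -16324 - 1*2 = -16324 - 2 = -16326)
((16700 + u) + h)/(-92275) = ((16700 - 8886) - 16326)/(-92275) = (7814 - 16326)*(-1/92275) = -8512*(-1/92275) = 8512/92275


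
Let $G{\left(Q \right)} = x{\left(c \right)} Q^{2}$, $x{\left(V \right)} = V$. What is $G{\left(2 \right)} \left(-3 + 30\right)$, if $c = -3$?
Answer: $-324$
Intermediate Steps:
$G{\left(Q \right)} = - 3 Q^{2}$
$G{\left(2 \right)} \left(-3 + 30\right) = - 3 \cdot 2^{2} \left(-3 + 30\right) = \left(-3\right) 4 \cdot 27 = \left(-12\right) 27 = -324$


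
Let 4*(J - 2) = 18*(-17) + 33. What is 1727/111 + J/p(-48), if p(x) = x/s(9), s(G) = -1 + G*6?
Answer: 630193/7104 ≈ 88.710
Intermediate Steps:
J = -265/4 (J = 2 + (18*(-17) + 33)/4 = 2 + (-306 + 33)/4 = 2 + (1/4)*(-273) = 2 - 273/4 = -265/4 ≈ -66.250)
s(G) = -1 + 6*G
p(x) = x/53 (p(x) = x/(-1 + 6*9) = x/(-1 + 54) = x/53)
1727/111 + J/p(-48) = 1727/111 - 265/(4*((1/53)*(-48))) = 1727*(1/111) - 265/(4*(-48/53)) = 1727/111 - 265/4*(-53/48) = 1727/111 + 14045/192 = 630193/7104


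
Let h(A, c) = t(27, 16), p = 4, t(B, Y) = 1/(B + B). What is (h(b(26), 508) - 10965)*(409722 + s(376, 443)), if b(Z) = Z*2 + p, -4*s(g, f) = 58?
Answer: -485182996235/108 ≈ -4.4924e+9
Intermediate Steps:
t(B, Y) = 1/(2*B)
s(g, f) = -29/2 (s(g, f) = -¼*58 = -29/2)
b(Z) = 4 + 2*Z (b(Z) = Z*2 + 4 = 2*Z + 4 = 4 + 2*Z)
h(A, c) = 1/54 (h(A, c) = (½)/27 = (½)*(1/27) = 1/54)
(h(b(26), 508) - 10965)*(409722 + s(376, 443)) = (1/54 - 10965)*(409722 - 29/2) = -592109/54*819415/2 = -485182996235/108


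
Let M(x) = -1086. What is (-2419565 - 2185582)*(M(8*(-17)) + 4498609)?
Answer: -20711754550881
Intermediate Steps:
(-2419565 - 2185582)*(M(8*(-17)) + 4498609) = (-2419565 - 2185582)*(-1086 + 4498609) = -4605147*4497523 = -20711754550881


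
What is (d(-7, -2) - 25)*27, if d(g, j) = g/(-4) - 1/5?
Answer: -12663/20 ≈ -633.15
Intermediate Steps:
d(g, j) = -⅕ - g/4 (d(g, j) = g*(-¼) - 1*⅕ = -g/4 - ⅕ = -⅕ - g/4)
(d(-7, -2) - 25)*27 = ((-⅕ - ¼*(-7)) - 25)*27 = ((-⅕ + 7/4) - 25)*27 = (31/20 - 25)*27 = -469/20*27 = -12663/20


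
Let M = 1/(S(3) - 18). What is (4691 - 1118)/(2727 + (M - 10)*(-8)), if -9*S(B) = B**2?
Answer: 67887/53341 ≈ 1.2727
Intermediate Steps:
S(B) = -B**2/9
M = -1/19 (M = 1/(-1/9*3**2 - 18) = 1/(-1/9*9 - 18) = 1/(-1 - 18) = 1/(-19) = -1/19 ≈ -0.052632)
(4691 - 1118)/(2727 + (M - 10)*(-8)) = (4691 - 1118)/(2727 + (-1/19 - 10)*(-8)) = 3573/(2727 - 191/19*(-8)) = 3573/(2727 + 1528/19) = 3573/(53341/19) = 3573*(19/53341) = 67887/53341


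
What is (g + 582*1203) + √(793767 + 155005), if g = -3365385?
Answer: -2665239 + 2*√237193 ≈ -2.6643e+6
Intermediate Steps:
(g + 582*1203) + √(793767 + 155005) = (-3365385 + 582*1203) + √(793767 + 155005) = (-3365385 + 700146) + √948772 = -2665239 + 2*√237193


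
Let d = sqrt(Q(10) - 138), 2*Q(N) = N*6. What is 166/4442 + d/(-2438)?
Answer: 83/2221 - 3*I*sqrt(3)/1219 ≈ 0.037371 - 0.0042626*I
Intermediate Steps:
Q(N) = 3*N (Q(N) = (N*6)/2 = (6*N)/2 = 3*N)
d = 6*I*sqrt(3) (d = sqrt(3*10 - 138) = sqrt(30 - 138) = sqrt(-108) = 6*I*sqrt(3) ≈ 10.392*I)
166/4442 + d/(-2438) = 166/4442 + (6*I*sqrt(3))/(-2438) = 166*(1/4442) + (6*I*sqrt(3))*(-1/2438) = 83/2221 - 3*I*sqrt(3)/1219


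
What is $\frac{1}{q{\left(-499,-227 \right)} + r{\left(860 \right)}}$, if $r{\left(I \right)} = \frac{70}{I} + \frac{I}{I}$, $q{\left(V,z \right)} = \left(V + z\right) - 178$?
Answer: $- \frac{86}{77651} \approx -0.0011075$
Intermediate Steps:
$q{\left(V,z \right)} = -178 + V + z$
$r{\left(I \right)} = 1 + \frac{70}{I}$ ($r{\left(I \right)} = \frac{70}{I} + 1 = 1 + \frac{70}{I}$)
$\frac{1}{q{\left(-499,-227 \right)} + r{\left(860 \right)}} = \frac{1}{\left(-178 - 499 - 227\right) + \frac{70 + 860}{860}} = \frac{1}{-904 + \frac{1}{860} \cdot 930} = \frac{1}{-904 + \frac{93}{86}} = \frac{1}{- \frac{77651}{86}} = - \frac{86}{77651}$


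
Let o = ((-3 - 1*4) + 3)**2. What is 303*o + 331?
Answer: 5179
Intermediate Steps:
o = 16 (o = ((-3 - 4) + 3)**2 = (-7 + 3)**2 = (-4)**2 = 16)
303*o + 331 = 303*16 + 331 = 4848 + 331 = 5179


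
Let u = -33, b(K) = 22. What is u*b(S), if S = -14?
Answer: -726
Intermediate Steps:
u*b(S) = -33*22 = -726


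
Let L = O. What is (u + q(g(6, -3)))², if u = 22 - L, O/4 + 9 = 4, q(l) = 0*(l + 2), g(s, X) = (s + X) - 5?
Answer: 1764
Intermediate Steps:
g(s, X) = -5 + X + s (g(s, X) = (X + s) - 5 = -5 + X + s)
q(l) = 0 (q(l) = 0*(2 + l) = 0)
O = -20 (O = -36 + 4*4 = -36 + 16 = -20)
L = -20
u = 42 (u = 22 - 1*(-20) = 22 + 20 = 42)
(u + q(g(6, -3)))² = (42 + 0)² = 42² = 1764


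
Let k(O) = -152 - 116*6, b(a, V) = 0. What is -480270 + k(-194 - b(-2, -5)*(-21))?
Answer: -481118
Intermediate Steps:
k(O) = -848 (k(O) = -152 - 696 = -848)
-480270 + k(-194 - b(-2, -5)*(-21)) = -480270 - 848 = -481118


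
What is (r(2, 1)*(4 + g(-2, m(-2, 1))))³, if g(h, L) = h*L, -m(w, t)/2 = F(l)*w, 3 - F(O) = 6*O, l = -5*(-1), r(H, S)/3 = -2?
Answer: -2299968000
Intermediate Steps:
r(H, S) = -6 (r(H, S) = 3*(-2) = -6)
l = 5
F(O) = 3 - 6*O
m(w, t) = 54*w (m(w, t) = -2*(3 - 6*5)*w = -2*(3 - 30)*w = -(-54)*w = 54*w)
g(h, L) = L*h
(r(2, 1)*(4 + g(-2, m(-2, 1))))³ = (-6*(4 + (54*(-2))*(-2)))³ = (-6*(4 - 108*(-2)))³ = (-6*(4 + 216))³ = (-6*220)³ = (-1320)³ = -2299968000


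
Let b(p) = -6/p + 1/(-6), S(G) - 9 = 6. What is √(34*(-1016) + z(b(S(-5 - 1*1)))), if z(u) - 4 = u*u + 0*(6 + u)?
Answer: I*√31085711/30 ≈ 185.85*I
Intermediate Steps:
S(G) = 15 (S(G) = 9 + 6 = 15)
b(p) = -⅙ - 6/p (b(p) = -6/p + 1*(-⅙) = -6/p - ⅙ = -⅙ - 6/p)
z(u) = 4 + u² (z(u) = 4 + (u*u + 0*(6 + u)) = 4 + (u² + 0) = 4 + u²)
√(34*(-1016) + z(b(S(-5 - 1*1)))) = √(34*(-1016) + (4 + ((⅙)*(-36 - 1*15)/15)²)) = √(-34544 + (4 + ((⅙)*(1/15)*(-36 - 15))²)) = √(-34544 + (4 + ((⅙)*(1/15)*(-51))²)) = √(-34544 + (4 + (-17/30)²)) = √(-34544 + (4 + 289/900)) = √(-34544 + 3889/900) = √(-31085711/900) = I*√31085711/30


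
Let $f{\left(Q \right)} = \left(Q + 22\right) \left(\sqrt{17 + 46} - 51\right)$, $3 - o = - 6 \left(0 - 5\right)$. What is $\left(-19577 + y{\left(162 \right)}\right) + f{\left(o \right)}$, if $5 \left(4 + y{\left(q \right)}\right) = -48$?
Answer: $- \frac{96678}{5} - 15 \sqrt{7} \approx -19375.0$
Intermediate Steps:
$y{\left(q \right)} = - \frac{68}{5}$ ($y{\left(q \right)} = -4 + \frac{1}{5} \left(-48\right) = -4 - \frac{48}{5} = - \frac{68}{5}$)
$o = -27$ ($o = 3 - - 6 \left(0 - 5\right) = 3 - \left(-6\right) \left(-5\right) = 3 - 30 = -27$)
$f{\left(Q \right)} = \left(-51 + 3 \sqrt{7}\right) \left(22 + Q\right)$ ($f{\left(Q \right)} = \left(22 + Q\right) \left(\sqrt{63} - 51\right) = \left(22 + Q\right) \left(3 \sqrt{7} - 51\right) = \left(22 + Q\right) \left(-51 + 3 \sqrt{7}\right) = \left(-51 + 3 \sqrt{7}\right) \left(22 + Q\right)$)
$\left(-19577 + y{\left(162 \right)}\right) + f{\left(o \right)} = \left(-19577 - \frac{68}{5}\right) + \left(-1122 - -1377 + 66 \sqrt{7} + 3 \left(-27\right) \sqrt{7}\right) = - \frac{97953}{5} + \left(-1122 + 1377 + 66 \sqrt{7} - 81 \sqrt{7}\right) = - \frac{97953}{5} + \left(255 - 15 \sqrt{7}\right) = - \frac{96678}{5} - 15 \sqrt{7}$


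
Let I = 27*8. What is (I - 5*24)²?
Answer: 9216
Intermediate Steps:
I = 216
(I - 5*24)² = (216 - 5*24)² = (216 - 120)² = 96² = 9216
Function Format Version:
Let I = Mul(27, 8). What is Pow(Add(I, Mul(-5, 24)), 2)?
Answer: 9216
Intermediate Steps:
I = 216
Pow(Add(I, Mul(-5, 24)), 2) = Pow(Add(216, Mul(-5, 24)), 2) = Pow(Add(216, -120), 2) = Pow(96, 2) = 9216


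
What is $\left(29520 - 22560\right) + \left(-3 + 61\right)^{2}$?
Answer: $10324$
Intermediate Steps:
$\left(29520 - 22560\right) + \left(-3 + 61\right)^{2} = 6960 + 58^{2} = 6960 + 3364 = 10324$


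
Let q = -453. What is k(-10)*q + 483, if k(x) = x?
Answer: 5013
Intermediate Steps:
k(-10)*q + 483 = -10*(-453) + 483 = 4530 + 483 = 5013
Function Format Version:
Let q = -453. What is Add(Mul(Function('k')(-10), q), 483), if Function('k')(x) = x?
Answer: 5013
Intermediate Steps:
Add(Mul(Function('k')(-10), q), 483) = Add(Mul(-10, -453), 483) = Add(4530, 483) = 5013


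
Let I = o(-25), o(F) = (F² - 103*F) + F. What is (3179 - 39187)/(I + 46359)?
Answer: -18004/24767 ≈ -0.72694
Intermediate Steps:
o(F) = F² - 102*F
I = 3175 (I = -25*(-102 - 25) = -25*(-127) = 3175)
(3179 - 39187)/(I + 46359) = (3179 - 39187)/(3175 + 46359) = -36008/49534 = -36008*1/49534 = -18004/24767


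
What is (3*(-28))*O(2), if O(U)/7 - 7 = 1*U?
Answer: -5292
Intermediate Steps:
O(U) = 49 + 7*U (O(U) = 49 + 7*(1*U) = 49 + 7*U)
(3*(-28))*O(2) = (3*(-28))*(49 + 7*2) = -84*(49 + 14) = -84*63 = -5292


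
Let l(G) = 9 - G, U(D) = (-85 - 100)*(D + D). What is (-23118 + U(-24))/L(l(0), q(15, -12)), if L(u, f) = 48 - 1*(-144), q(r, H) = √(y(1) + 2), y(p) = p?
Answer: -2373/32 ≈ -74.156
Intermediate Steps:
q(r, H) = √3 (q(r, H) = √(1 + 2) = √3)
U(D) = -370*D
L(u, f) = 192 (L(u, f) = 48 + 144 = 192)
(-23118 + U(-24))/L(l(0), q(15, -12)) = (-23118 - 370*(-24))/192 = (-23118 + 8880)*(1/192) = -14238*1/192 = -2373/32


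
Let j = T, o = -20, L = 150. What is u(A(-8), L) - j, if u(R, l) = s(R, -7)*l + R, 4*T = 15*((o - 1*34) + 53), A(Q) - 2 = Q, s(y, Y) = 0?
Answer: -9/4 ≈ -2.2500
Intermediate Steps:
A(Q) = 2 + Q
T = -15/4 (T = (15*((-20 - 1*34) + 53))/4 = (15*((-20 - 34) + 53))/4 = (15*(-54 + 53))/4 = (15*(-1))/4 = (¼)*(-15) = -15/4 ≈ -3.7500)
u(R, l) = R (u(R, l) = 0*l + R = 0 + R = R)
j = -15/4 ≈ -3.7500
u(A(-8), L) - j = (2 - 8) - 1*(-15/4) = -6 + 15/4 = -9/4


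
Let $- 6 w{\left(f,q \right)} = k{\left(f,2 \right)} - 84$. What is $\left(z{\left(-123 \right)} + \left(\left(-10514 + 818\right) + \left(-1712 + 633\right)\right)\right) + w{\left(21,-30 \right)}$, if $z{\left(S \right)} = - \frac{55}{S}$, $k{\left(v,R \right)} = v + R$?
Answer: $- \frac{2648039}{246} \approx -10764.0$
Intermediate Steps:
$k{\left(v,R \right)} = R + v$
$w{\left(f,q \right)} = \frac{41}{3} - \frac{f}{6}$ ($w{\left(f,q \right)} = - \frac{\left(2 + f\right) - 84}{6} = - \frac{-82 + f}{6} = \frac{41}{3} - \frac{f}{6}$)
$\left(z{\left(-123 \right)} + \left(\left(-10514 + 818\right) + \left(-1712 + 633\right)\right)\right) + w{\left(21,-30 \right)} = \left(- \frac{55}{-123} + \left(\left(-10514 + 818\right) + \left(-1712 + 633\right)\right)\right) + \left(\frac{41}{3} - \frac{7}{2}\right) = \left(\left(-55\right) \left(- \frac{1}{123}\right) - 10775\right) + \left(\frac{41}{3} - \frac{7}{2}\right) = \left(\frac{55}{123} - 10775\right) + \frac{61}{6} = - \frac{1325270}{123} + \frac{61}{6} = - \frac{2648039}{246}$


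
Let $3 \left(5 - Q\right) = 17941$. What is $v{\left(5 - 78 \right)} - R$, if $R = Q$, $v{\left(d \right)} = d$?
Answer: $\frac{17707}{3} \approx 5902.3$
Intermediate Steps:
$Q = - \frac{17926}{3}$ ($Q = 5 - \frac{17941}{3} = - \frac{17926}{3} \approx -5975.3$)
$R = - \frac{17926}{3} \approx -5975.3$
$v{\left(5 - 78 \right)} - R = \left(5 - 78\right) - - \frac{17926}{3} = \left(5 - 78\right) + \frac{17926}{3} = -73 + \frac{17926}{3} = \frac{17707}{3}$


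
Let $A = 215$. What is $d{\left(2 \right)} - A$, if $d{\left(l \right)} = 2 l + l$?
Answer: $-209$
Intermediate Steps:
$d{\left(l \right)} = 3 l$
$d{\left(2 \right)} - A = 3 \cdot 2 - 215 = 6 - 215 = -209$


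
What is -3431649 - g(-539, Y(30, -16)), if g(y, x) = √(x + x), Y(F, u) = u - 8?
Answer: -3431649 - 4*I*√3 ≈ -3.4316e+6 - 6.9282*I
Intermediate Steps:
Y(F, u) = -8 + u
g(y, x) = √2*√x (g(y, x) = √(2*x) = √2*√x)
-3431649 - g(-539, Y(30, -16)) = -3431649 - √2*√(-8 - 16) = -3431649 - √2*√(-24) = -3431649 - √2*2*I*√6 = -3431649 - 4*I*√3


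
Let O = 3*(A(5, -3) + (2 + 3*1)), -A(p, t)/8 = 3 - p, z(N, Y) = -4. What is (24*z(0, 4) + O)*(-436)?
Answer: 14388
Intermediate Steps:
A(p, t) = -24 + 8*p (A(p, t) = -8*(3 - p) = -24 + 8*p)
O = 63 (O = 3*((-24 + 8*5) + (2 + 3*1)) = 3*((-24 + 40) + (2 + 3)) = 3*(16 + 5) = 3*21 = 63)
(24*z(0, 4) + O)*(-436) = (24*(-4) + 63)*(-436) = (-96 + 63)*(-436) = -33*(-436) = 14388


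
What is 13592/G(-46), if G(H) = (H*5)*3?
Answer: -6796/345 ≈ -19.699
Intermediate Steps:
G(H) = 15*H (G(H) = (5*H)*3 = 15*H)
13592/G(-46) = 13592/((15*(-46))) = 13592/(-690) = 13592*(-1/690) = -6796/345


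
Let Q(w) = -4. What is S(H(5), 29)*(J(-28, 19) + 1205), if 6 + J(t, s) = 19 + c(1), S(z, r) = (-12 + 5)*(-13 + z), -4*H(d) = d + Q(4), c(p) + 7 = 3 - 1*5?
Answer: 448539/4 ≈ 1.1213e+5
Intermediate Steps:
c(p) = -9 (c(p) = -7 + (3 - 1*5) = -7 + (3 - 5) = -7 - 2 = -9)
H(d) = 1 - d/4 (H(d) = -(d - 4)/4 = -(-4 + d)/4 = 1 - d/4)
S(z, r) = 91 - 7*z (S(z, r) = -7*(-13 + z) = 91 - 7*z)
J(t, s) = 4 (J(t, s) = -6 + (19 - 9) = -6 + 10 = 4)
S(H(5), 29)*(J(-28, 19) + 1205) = (91 - 7*(1 - ¼*5))*(4 + 1205) = (91 - 7*(1 - 5/4))*1209 = (91 - 7*(-¼))*1209 = (91 + 7/4)*1209 = (371/4)*1209 = 448539/4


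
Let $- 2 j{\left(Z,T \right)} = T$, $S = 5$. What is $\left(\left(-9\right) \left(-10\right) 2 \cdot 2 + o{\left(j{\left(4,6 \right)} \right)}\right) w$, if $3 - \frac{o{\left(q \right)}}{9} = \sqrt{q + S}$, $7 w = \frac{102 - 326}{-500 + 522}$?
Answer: $- \frac{6192}{11} + \frac{144 \sqrt{2}}{11} \approx -544.4$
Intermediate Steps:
$j{\left(Z,T \right)} = - \frac{T}{2}$
$w = - \frac{16}{11}$ ($w = \frac{\left(102 - 326\right) \frac{1}{-500 + 522}}{7} = \frac{\left(-224\right) \frac{1}{22}}{7} = \frac{1}{7} \left(- \frac{112}{11}\right) = - \frac{16}{11} \approx -1.4545$)
$o{\left(q \right)} = 27 - 9 \sqrt{5 + q}$ ($o{\left(q \right)} = 27 - 9 \sqrt{q + 5} = 27 - 9 \sqrt{5 + q}$)
$\left(\left(-9\right) \left(-10\right) 2 \cdot 2 + o{\left(j{\left(4,6 \right)} \right)}\right) w = \left(\left(-9\right) \left(-10\right) 2 \cdot 2 + \left(27 - 9 \sqrt{5 - 3}\right)\right) \left(- \frac{16}{11}\right) = \left(90 \cdot 4 + \left(27 - 9 \sqrt{5 - 3}\right)\right) \left(- \frac{16}{11}\right) = \left(360 + \left(27 - 9 \sqrt{2}\right)\right) \left(- \frac{16}{11}\right) = \left(387 - 9 \sqrt{2}\right) \left(- \frac{16}{11}\right) = - \frac{6192}{11} + \frac{144 \sqrt{2}}{11}$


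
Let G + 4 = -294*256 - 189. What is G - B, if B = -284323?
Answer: 208866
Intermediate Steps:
G = -75457 (G = -4 + (-294*256 - 189) = -4 + (-75264 - 189) = -4 - 75453 = -75457)
G - B = -75457 - 1*(-284323) = -75457 + 284323 = 208866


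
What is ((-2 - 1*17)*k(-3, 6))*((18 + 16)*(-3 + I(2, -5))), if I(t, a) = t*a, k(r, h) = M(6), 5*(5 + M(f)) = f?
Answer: -159562/5 ≈ -31912.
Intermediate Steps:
M(f) = -5 + f/5
k(r, h) = -19/5 (k(r, h) = -5 + (1/5)*6 = -5 + 6/5 = -19/5)
I(t, a) = a*t
((-2 - 1*17)*k(-3, 6))*((18 + 16)*(-3 + I(2, -5))) = ((-2 - 1*17)*(-19/5))*((18 + 16)*(-3 - 5*2)) = ((-2 - 17)*(-19/5))*(34*(-3 - 10)) = (-19*(-19/5))*(34*(-13)) = (361/5)*(-442) = -159562/5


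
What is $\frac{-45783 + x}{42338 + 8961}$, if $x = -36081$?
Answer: $- \frac{81864}{51299} \approx -1.5958$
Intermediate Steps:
$\frac{-45783 + x}{42338 + 8961} = \frac{-45783 - 36081}{42338 + 8961} = - \frac{81864}{51299}$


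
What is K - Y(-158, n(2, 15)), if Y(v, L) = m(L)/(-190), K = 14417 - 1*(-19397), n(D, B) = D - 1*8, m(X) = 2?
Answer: 3212331/95 ≈ 33814.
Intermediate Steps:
n(D, B) = -8 + D (n(D, B) = D - 8 = -8 + D)
K = 33814 (K = 14417 + 19397 = 33814)
Y(v, L) = -1/95 (Y(v, L) = 2/(-190) = 2*(-1/190) = -1/95)
K - Y(-158, n(2, 15)) = 33814 - 1*(-1/95) = 33814 + 1/95 = 3212331/95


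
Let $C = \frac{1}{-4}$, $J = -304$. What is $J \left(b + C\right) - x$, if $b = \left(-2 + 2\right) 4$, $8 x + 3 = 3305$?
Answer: $- \frac{1347}{4} \approx -336.75$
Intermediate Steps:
$x = \frac{1651}{4}$ ($x = - \frac{3}{8} + \frac{1}{8} \cdot 3305 = - \frac{3}{8} + \frac{3305}{8} = \frac{1651}{4} \approx 412.75$)
$b = 0$ ($b = 0 \cdot 4 = 0$)
$C = - \frac{1}{4} \approx -0.25$
$J \left(b + C\right) - x = - 304 \left(0 - \frac{1}{4}\right) - \frac{1651}{4} = \left(-304\right) \left(- \frac{1}{4}\right) - \frac{1651}{4} = 76 - \frac{1651}{4} = - \frac{1347}{4}$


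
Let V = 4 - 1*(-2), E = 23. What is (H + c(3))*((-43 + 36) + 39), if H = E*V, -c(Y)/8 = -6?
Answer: 5952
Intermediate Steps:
c(Y) = 48 (c(Y) = -8*(-6) = 48)
V = 6 (V = 4 + 2 = 6)
H = 138 (H = 23*6 = 138)
(H + c(3))*((-43 + 36) + 39) = (138 + 48)*((-43 + 36) + 39) = 186*(-7 + 39) = 186*32 = 5952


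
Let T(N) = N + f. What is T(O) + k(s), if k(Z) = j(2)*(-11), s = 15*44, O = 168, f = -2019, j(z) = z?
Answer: -1873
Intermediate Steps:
s = 660
T(N) = -2019 + N (T(N) = N - 2019 = -2019 + N)
k(Z) = -22 (k(Z) = 2*(-11) = -22)
T(O) + k(s) = (-2019 + 168) - 22 = -1851 - 22 = -1873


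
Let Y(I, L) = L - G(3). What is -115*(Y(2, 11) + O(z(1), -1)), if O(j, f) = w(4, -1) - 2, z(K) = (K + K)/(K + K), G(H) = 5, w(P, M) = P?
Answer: -920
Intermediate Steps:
z(K) = 1 (z(K) = (2*K)/((2*K)) = (2*K)*(1/(2*K)) = 1)
O(j, f) = 2 (O(j, f) = 4 - 2 = 2)
Y(I, L) = -5 + L (Y(I, L) = L - 1*5 = L - 5 = -5 + L)
-115*(Y(2, 11) + O(z(1), -1)) = -115*((-5 + 11) + 2) = -115*(6 + 2) = -115*8 = -920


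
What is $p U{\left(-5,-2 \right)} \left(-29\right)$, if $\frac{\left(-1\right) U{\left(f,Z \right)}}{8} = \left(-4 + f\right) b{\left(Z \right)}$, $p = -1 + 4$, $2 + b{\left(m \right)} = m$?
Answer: $25056$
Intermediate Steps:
$b{\left(m \right)} = -2 + m$
$p = 3$
$U{\left(f,Z \right)} = - 8 \left(-4 + f\right) \left(-2 + Z\right)$
$p U{\left(-5,-2 \right)} \left(-29\right) = 3 \left(- 8 \left(-4 - 5\right) \left(-2 - 2\right)\right) \left(-29\right) = 3 \left(\left(-8\right) \left(-9\right) \left(-4\right)\right) \left(-29\right) = 3 \left(-288\right) \left(-29\right) = \left(-864\right) \left(-29\right) = 25056$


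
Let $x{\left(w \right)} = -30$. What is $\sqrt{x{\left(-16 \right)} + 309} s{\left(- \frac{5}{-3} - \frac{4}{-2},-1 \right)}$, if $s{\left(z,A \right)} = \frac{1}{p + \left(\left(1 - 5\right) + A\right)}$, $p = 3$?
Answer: $- \frac{3 \sqrt{31}}{2} \approx -8.3517$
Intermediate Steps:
$s{\left(z,A \right)} = \frac{1}{-1 + A}$ ($s{\left(z,A \right)} = \frac{1}{3 + \left(\left(1 - 5\right) + A\right)} = \frac{1}{3 + \left(-4 + A\right)} = \frac{1}{-1 + A}$)
$\sqrt{x{\left(-16 \right)} + 309} s{\left(- \frac{5}{-3} - \frac{4}{-2},-1 \right)} = \frac{\sqrt{-30 + 309}}{-1 - 1} = \frac{\sqrt{279}}{-2} = 3 \sqrt{31} \left(- \frac{1}{2}\right) = - \frac{3 \sqrt{31}}{2}$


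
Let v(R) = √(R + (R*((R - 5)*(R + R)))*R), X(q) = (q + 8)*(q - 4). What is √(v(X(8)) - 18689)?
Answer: √(-18689 + 8*√483329) ≈ 114.57*I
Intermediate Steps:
X(q) = (-4 + q)*(8 + q) (X(q) = (8 + q)*(-4 + q) = (-4 + q)*(8 + q))
v(R) = √(R + 2*R³*(-5 + R)) (v(R) = √(R + (R*((-5 + R)*(2*R)))*R) = √(R + (R*(2*R*(-5 + R)))*R) = √(R + (2*R²*(-5 + R))*R) = √(R + 2*R³*(-5 + R)))
√(v(X(8)) - 18689) = √(√((-32 + 8² + 4*8) - 10*(-32 + 8² + 4*8)³ + 2*(-32 + 8² + 4*8)⁴) - 18689) = √(√((-32 + 64 + 32) - 10*(-32 + 64 + 32)³ + 2*(-32 + 64 + 32)⁴) - 18689) = √(√(64 - 10*64³ + 2*64⁴) - 18689) = √(√(64 - 10*262144 + 2*16777216) - 18689) = √(√(64 - 2621440 + 33554432) - 18689) = √(√30933056 - 18689) = √(8*√483329 - 18689) = √(-18689 + 8*√483329)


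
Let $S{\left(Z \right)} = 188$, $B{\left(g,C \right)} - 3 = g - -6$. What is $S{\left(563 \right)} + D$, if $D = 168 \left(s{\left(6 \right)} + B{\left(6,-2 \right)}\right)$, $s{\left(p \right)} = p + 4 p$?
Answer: $7748$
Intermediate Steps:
$B{\left(g,C \right)} = 9 + g$ ($B{\left(g,C \right)} = 3 + \left(g - -6\right) = 3 + \left(g + 6\right) = 3 + \left(6 + g\right) = 9 + g$)
$s{\left(p \right)} = 5 p$
$D = 7560$ ($D = 168 \left(5 \cdot 6 + \left(9 + 6\right)\right) = 168 \left(30 + 15\right) = 168 \cdot 45 = 7560$)
$S{\left(563 \right)} + D = 188 + 7560 = 7748$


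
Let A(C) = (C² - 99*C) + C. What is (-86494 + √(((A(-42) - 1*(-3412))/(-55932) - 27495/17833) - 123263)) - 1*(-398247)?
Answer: 311753 + I*√7664578656795938950539/249358839 ≈ 3.1175e+5 + 351.09*I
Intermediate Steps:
A(C) = C² - 98*C
(-86494 + √(((A(-42) - 1*(-3412))/(-55932) - 27495/17833) - 123263)) - 1*(-398247) = (-86494 + √(((-42*(-98 - 42) - 1*(-3412))/(-55932) - 27495/17833) - 123263)) - 1*(-398247) = (-86494 + √(((-42*(-140) + 3412)*(-1/55932) - 27495*1/17833) - 123263)) + 398247 = (-86494 + √(((5880 + 3412)*(-1/55932) - 27495/17833) - 123263)) + 398247 = (-86494 + √((9292*(-1/55932) - 27495/17833) - 123263)) + 398247 = (-86494 + √((-2323/13983 - 27495/17833) - 123263)) + 398247 = (-86494 + √(-425888644/249358839 - 123263)) + 398247 = (-86494 + √(-30737144460301/249358839)) + 398247 = (-86494 + I*√7664578656795938950539/249358839) + 398247 = 311753 + I*√7664578656795938950539/249358839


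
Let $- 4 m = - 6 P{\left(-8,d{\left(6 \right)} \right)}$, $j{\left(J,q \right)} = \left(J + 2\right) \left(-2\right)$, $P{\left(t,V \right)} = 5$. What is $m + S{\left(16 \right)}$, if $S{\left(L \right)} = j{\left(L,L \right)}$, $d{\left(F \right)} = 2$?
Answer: $- \frac{57}{2} \approx -28.5$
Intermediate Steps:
$j{\left(J,q \right)} = -4 - 2 J$ ($j{\left(J,q \right)} = \left(2 + J\right) \left(-2\right) = -4 - 2 J$)
$m = \frac{15}{2}$ ($m = - \frac{\left(-6\right) 5}{4} = \left(- \frac{1}{4}\right) \left(-30\right) = \frac{15}{2} \approx 7.5$)
$S{\left(L \right)} = -4 - 2 L$
$m + S{\left(16 \right)} = \frac{15}{2} - 36 = - \frac{57}{2}$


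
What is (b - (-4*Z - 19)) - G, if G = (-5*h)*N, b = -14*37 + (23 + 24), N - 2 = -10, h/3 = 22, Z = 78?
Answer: -2780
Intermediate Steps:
h = 66 (h = 3*22 = 66)
N = -8 (N = 2 - 10 = -8)
b = -471 (b = -518 + 47 = -471)
G = 2640 (G = -5*66*(-8) = -330*(-8) = 2640)
(b - (-4*Z - 19)) - G = (-471 - (-4*78 - 19)) - 1*2640 = (-471 - (-312 - 19)) - 2640 = (-471 - 1*(-331)) - 2640 = (-471 + 331) - 2640 = -140 - 2640 = -2780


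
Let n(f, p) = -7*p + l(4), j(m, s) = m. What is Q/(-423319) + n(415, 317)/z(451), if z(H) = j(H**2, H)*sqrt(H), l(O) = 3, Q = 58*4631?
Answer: -268598/423319 - 2216*sqrt(451)/91733851 ≈ -0.63502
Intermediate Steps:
Q = 268598
z(H) = H**(5/2) (z(H) = H**2*sqrt(H) = H**(5/2))
n(f, p) = 3 - 7*p (n(f, p) = -7*p + 3 = 3 - 7*p)
Q/(-423319) + n(415, 317)/z(451) = 268598/(-423319) + (3 - 7*317)/(451**(5/2)) = 268598*(-1/423319) + (3 - 2219)/((203401*sqrt(451))) = -268598/423319 - 2216*sqrt(451)/91733851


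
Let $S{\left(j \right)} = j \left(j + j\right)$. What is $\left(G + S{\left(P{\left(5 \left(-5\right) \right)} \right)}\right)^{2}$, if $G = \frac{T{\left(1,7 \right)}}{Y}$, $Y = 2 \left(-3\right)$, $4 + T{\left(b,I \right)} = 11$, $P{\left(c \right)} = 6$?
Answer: $\frac{180625}{36} \approx 5017.4$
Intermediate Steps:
$S{\left(j \right)} = 2 j^{2}$ ($S{\left(j \right)} = j 2 j = 2 j^{2}$)
$T{\left(b,I \right)} = 7$ ($T{\left(b,I \right)} = -4 + 11 = 7$)
$Y = -6$
$G = - \frac{7}{6}$ ($G = \frac{7}{-6} = 7 \left(- \frac{1}{6}\right) = - \frac{7}{6} \approx -1.1667$)
$\left(G + S{\left(P{\left(5 \left(-5\right) \right)} \right)}\right)^{2} = \left(- \frac{7}{6} + 2 \cdot 6^{2}\right)^{2} = \left(- \frac{7}{6} + 2 \cdot 36\right)^{2} = \left(- \frac{7}{6} + 72\right)^{2} = \left(\frac{425}{6}\right)^{2} = \frac{180625}{36}$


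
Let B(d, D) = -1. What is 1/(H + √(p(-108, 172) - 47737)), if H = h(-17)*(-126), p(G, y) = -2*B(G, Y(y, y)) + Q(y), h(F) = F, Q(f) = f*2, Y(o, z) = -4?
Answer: 714/1545185 - I*√47391/4635555 ≈ 0.00046208 - 4.6962e-5*I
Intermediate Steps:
Q(f) = 2*f
p(G, y) = 2 + 2*y (p(G, y) = -2*(-1) + 2*y = 2 + 2*y)
H = 2142 (H = -17*(-126) = 2142)
1/(H + √(p(-108, 172) - 47737)) = 1/(2142 + √((2 + 2*172) - 47737)) = 1/(2142 + √((2 + 344) - 47737)) = 1/(2142 + √(346 - 47737)) = 1/(2142 + √(-47391)) = 1/(2142 + I*√47391)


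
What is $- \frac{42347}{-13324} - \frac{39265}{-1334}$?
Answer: $\frac{289828879}{8887108} \approx 32.612$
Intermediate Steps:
$- \frac{42347}{-13324} - \frac{39265}{-1334} = \left(-42347\right) \left(- \frac{1}{13324}\right) - - \frac{39265}{1334} = \frac{42347}{13324} + \frac{39265}{1334} = \frac{289828879}{8887108}$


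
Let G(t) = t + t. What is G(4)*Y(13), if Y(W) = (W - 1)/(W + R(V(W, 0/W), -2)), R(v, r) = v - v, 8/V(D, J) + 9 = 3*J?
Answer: 96/13 ≈ 7.3846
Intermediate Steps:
G(t) = 2*t
V(D, J) = 8/(-9 + 3*J)
R(v, r) = 0
Y(W) = (-1 + W)/W (Y(W) = (W - 1)/(W + 0) = (-1 + W)/W)
G(4)*Y(13) = (2*4)*((-1 + 13)/13) = 8*((1/13)*12) = 8*(12/13) = 96/13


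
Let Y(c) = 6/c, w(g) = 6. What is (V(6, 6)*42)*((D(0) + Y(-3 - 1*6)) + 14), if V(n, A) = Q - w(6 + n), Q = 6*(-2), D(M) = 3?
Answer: -12348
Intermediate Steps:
Q = -12
V(n, A) = -18 (V(n, A) = -12 - 1*6 = -12 - 6 = -18)
(V(6, 6)*42)*((D(0) + Y(-3 - 1*6)) + 14) = (-18*42)*((3 + 6/(-3 - 1*6)) + 14) = -756*((3 + 6/(-3 - 6)) + 14) = -756*((3 + 6/(-9)) + 14) = -756*((3 + 6*(-⅑)) + 14) = -756*((3 - ⅔) + 14) = -756*(7/3 + 14) = -756*49/3 = -12348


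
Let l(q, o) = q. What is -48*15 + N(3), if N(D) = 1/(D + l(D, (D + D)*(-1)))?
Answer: -4319/6 ≈ -719.83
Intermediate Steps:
N(D) = 1/(2*D) (N(D) = 1/(D + D) = 1/(2*D))
-48*15 + N(3) = -48*15 + (½)/3 = -720 + (½)*(⅓) = -720 + ⅙ = -4319/6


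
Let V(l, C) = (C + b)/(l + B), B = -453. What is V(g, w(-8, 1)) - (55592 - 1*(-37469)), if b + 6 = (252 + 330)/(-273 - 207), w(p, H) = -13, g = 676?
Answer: -1660209857/17840 ≈ -93061.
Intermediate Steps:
b = -577/80 (b = -6 + (252 + 330)/(-273 - 207) = -6 + 582/(-480) = -6 + 582*(-1/480) = -6 - 97/80 = -577/80 ≈ -7.2125)
V(l, C) = (-577/80 + C)/(-453 + l) (V(l, C) = (C - 577/80)/(l - 453) = (-577/80 + C)/(-453 + l))
V(g, w(-8, 1)) - (55592 - 1*(-37469)) = (-577/80 - 13)/(-453 + 676) - (55592 - 1*(-37469)) = -1617/80/223 - (55592 + 37469) = (1/223)*(-1617/80) - 1*93061 = -1617/17840 - 93061 = -1660209857/17840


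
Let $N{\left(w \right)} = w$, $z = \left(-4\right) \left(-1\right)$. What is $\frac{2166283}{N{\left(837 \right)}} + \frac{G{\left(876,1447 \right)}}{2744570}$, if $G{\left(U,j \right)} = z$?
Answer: $\frac{2972757668329}{1148602545} \approx 2588.2$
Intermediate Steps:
$z = 4$
$G{\left(U,j \right)} = 4$
$\frac{2166283}{N{\left(837 \right)}} + \frac{G{\left(876,1447 \right)}}{2744570} = \frac{2166283}{837} + \frac{4}{2744570} = 2166283 \cdot \frac{1}{837} + 4 \cdot \frac{1}{2744570} = \frac{2166283}{837} + \frac{2}{1372285} = \frac{2972757668329}{1148602545}$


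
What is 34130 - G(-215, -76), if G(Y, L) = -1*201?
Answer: 34331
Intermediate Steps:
G(Y, L) = -201
34130 - G(-215, -76) = 34130 - 1*(-201) = 34130 + 201 = 34331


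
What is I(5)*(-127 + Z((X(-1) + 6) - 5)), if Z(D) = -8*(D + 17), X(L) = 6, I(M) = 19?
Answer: -6061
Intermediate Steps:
Z(D) = -136 - 8*D (Z(D) = -8*(17 + D) = -136 - 8*D)
I(5)*(-127 + Z((X(-1) + 6) - 5)) = 19*(-127 + (-136 - 8*((6 + 6) - 5))) = 19*(-127 + (-136 - 8*(12 - 5))) = 19*(-127 + (-136 - 8*7)) = 19*(-127 + (-136 - 56)) = 19*(-127 - 192) = 19*(-319) = -6061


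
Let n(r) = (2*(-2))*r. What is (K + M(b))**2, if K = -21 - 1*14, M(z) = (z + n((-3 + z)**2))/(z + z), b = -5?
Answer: 7921/100 ≈ 79.210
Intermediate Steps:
n(r) = -4*r
M(z) = (z - 4*(-3 + z)**2)/(2*z) (M(z) = (z - 4*(-3 + z)**2)/(z + z) = (z - 4*(-3 + z)**2)/((2*z)) = (z - 4*(-3 + z)**2)*(1/(2*z)) = (z - 4*(-3 + z)**2)/(2*z))
K = -35 (K = -21 - 14 = -35)
(K + M(b))**2 = (-35 + (1/2)*(-5 - 4*(-3 - 5)**2)/(-5))**2 = (-35 + (1/2)*(-1/5)*(-5 - 4*(-8)**2))**2 = (-35 + (1/2)*(-1/5)*(-5 - 4*64))**2 = (-35 + (1/2)*(-1/5)*(-5 - 256))**2 = (-35 + (1/2)*(-1/5)*(-261))**2 = (-35 + 261/10)**2 = (-89/10)**2 = 7921/100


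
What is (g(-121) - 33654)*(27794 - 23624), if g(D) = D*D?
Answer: -79284210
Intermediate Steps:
g(D) = D**2
(g(-121) - 33654)*(27794 - 23624) = ((-121)**2 - 33654)*(27794 - 23624) = (14641 - 33654)*4170 = -19013*4170 = -79284210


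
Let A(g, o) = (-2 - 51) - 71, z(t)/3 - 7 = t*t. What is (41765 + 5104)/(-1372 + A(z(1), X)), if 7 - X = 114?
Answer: -2757/88 ≈ -31.330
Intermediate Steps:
z(t) = 21 + 3*t² (z(t) = 21 + 3*(t*t) = 21 + 3*t²)
X = -107 (X = 7 - 1*114 = 7 - 114 = -107)
A(g, o) = -124 (A(g, o) = -53 - 71 = -124)
(41765 + 5104)/(-1372 + A(z(1), X)) = (41765 + 5104)/(-1372 - 124) = 46869/(-1496) = 46869*(-1/1496) = -2757/88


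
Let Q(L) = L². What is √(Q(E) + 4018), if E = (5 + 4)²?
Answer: √10579 ≈ 102.85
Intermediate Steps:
E = 81 (E = 9² = 81)
√(Q(E) + 4018) = √(81² + 4018) = √(6561 + 4018) = √10579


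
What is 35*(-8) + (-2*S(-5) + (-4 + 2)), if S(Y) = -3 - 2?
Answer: -272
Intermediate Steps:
S(Y) = -5
35*(-8) + (-2*S(-5) + (-4 + 2)) = 35*(-8) + (-2*(-5) + (-4 + 2)) = -280 + (10 - 2) = -280 + 8 = -272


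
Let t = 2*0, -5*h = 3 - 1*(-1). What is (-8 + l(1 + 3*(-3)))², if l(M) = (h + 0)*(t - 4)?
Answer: 576/25 ≈ 23.040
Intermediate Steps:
h = -⅘ (h = -(3 - 1*(-1))/5 = -(3 + 1)/5 = -⅕*4 = -⅘ ≈ -0.80000)
t = 0
l(M) = 16/5 (l(M) = (-⅘ + 0)*(0 - 4) = -⅘*(-4) = 16/5)
(-8 + l(1 + 3*(-3)))² = (-8 + 16/5)² = (-24/5)² = 576/25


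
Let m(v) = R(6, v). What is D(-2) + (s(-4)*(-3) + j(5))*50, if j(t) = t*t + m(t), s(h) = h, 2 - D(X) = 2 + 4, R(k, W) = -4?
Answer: 1646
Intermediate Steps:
D(X) = -4 (D(X) = 2 - (2 + 4) = 2 - 1*6 = 2 - 6 = -4)
m(v) = -4
j(t) = -4 + t² (j(t) = t*t - 4 = t² - 4 = -4 + t²)
D(-2) + (s(-4)*(-3) + j(5))*50 = -4 + (-4*(-3) + (-4 + 5²))*50 = -4 + (12 + (-4 + 25))*50 = -4 + (12 + 21)*50 = -4 + 33*50 = -4 + 1650 = 1646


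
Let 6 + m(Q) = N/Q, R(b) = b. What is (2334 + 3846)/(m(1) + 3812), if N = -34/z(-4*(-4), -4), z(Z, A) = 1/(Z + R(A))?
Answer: 3090/1699 ≈ 1.8187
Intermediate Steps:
z(Z, A) = 1/(A + Z) (z(Z, A) = 1/(Z + A) = 1/(A + Z))
N = -408 (N = -34/(1/(-4 - 4*(-4))) = -34/(1/(-4 + 16)) = -34/(1/12) = -34/1/12 = -34*12 = -408)
m(Q) = -6 - 408/Q
(2334 + 3846)/(m(1) + 3812) = (2334 + 3846)/((-6 - 408/1) + 3812) = 6180/((-6 - 408*1) + 3812) = 6180/((-6 - 408) + 3812) = 6180/(-414 + 3812) = 6180/3398 = 6180*(1/3398) = 3090/1699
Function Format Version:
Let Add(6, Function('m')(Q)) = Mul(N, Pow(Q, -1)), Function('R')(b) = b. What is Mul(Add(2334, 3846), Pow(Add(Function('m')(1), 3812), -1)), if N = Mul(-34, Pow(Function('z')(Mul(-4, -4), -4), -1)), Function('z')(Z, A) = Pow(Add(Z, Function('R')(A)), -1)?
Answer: Rational(3090, 1699) ≈ 1.8187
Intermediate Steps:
Function('z')(Z, A) = Pow(Add(A, Z), -1) (Function('z')(Z, A) = Pow(Add(Z, A), -1) = Pow(Add(A, Z), -1))
N = -408 (N = Mul(-34, Pow(Pow(Add(-4, Mul(-4, -4)), -1), -1)) = Mul(-34, Pow(Pow(Add(-4, 16), -1), -1)) = Mul(-34, Pow(Pow(12, -1), -1)) = Mul(-34, Pow(Rational(1, 12), -1)) = Mul(-34, 12) = -408)
Function('m')(Q) = Add(-6, Mul(-408, Pow(Q, -1)))
Mul(Add(2334, 3846), Pow(Add(Function('m')(1), 3812), -1)) = Mul(Add(2334, 3846), Pow(Add(Add(-6, Mul(-408, Pow(1, -1))), 3812), -1)) = Mul(6180, Pow(Add(Add(-6, Mul(-408, 1)), 3812), -1)) = Mul(6180, Pow(Add(Add(-6, -408), 3812), -1)) = Mul(6180, Pow(Add(-414, 3812), -1)) = Mul(6180, Pow(3398, -1)) = Mul(6180, Rational(1, 3398)) = Rational(3090, 1699)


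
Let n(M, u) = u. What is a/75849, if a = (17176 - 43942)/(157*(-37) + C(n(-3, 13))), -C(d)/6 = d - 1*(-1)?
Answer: 8922/148992719 ≈ 5.9882e-5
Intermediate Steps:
C(d) = -6 - 6*d (C(d) = -6*(d - 1*(-1)) = -6*(d + 1) = -6*(1 + d) = -6 - 6*d)
a = 26766/5893 (a = (17176 - 43942)/(157*(-37) + (-6 - 6*13)) = -26766/(-5809 + (-6 - 78)) = -26766/(-5809 - 84) = -26766/(-5893) = -26766*(-1/5893) = 26766/5893 ≈ 4.5420)
a/75849 = (26766/5893)/75849 = (26766/5893)*(1/75849) = 8922/148992719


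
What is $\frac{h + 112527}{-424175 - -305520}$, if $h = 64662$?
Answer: $- \frac{177189}{118655} \approx -1.4933$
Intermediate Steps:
$\frac{h + 112527}{-424175 - -305520} = \frac{64662 + 112527}{-424175 - -305520} = \frac{177189}{-424175 + 305520} = \frac{177189}{-118655} = 177189 \left(- \frac{1}{118655}\right) = - \frac{177189}{118655}$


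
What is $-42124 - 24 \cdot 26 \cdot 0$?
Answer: $-42124$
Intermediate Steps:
$-42124 - 24 \cdot 26 \cdot 0 = -42124 - 624 \cdot 0 = -42124 - 0 = -42124 + 0 = -42124$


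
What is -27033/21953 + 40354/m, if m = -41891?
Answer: -2018330765/919633123 ≈ -2.1947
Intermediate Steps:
-27033/21953 + 40354/m = -27033/21953 + 40354/(-41891) = -27033*1/21953 + 40354*(-1/41891) = -27033/21953 - 40354/41891 = -2018330765/919633123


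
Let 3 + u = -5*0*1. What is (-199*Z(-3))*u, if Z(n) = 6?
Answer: 3582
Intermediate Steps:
u = -3 (u = -3 - 5*0*1 = -3 + 0*1 = -3 + 0 = -3)
(-199*Z(-3))*u = -199*6*(-3) = -1194*(-3) = 3582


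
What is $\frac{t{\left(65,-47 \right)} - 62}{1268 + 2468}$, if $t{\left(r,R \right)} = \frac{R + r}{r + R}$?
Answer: $- \frac{61}{3736} \approx -0.016328$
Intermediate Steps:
$t{\left(r,R \right)} = 1$ ($t{\left(r,R \right)} = \frac{R + r}{R + r} = 1$)
$\frac{t{\left(65,-47 \right)} - 62}{1268 + 2468} = \frac{1 - 62}{1268 + 2468} = - \frac{61}{3736}$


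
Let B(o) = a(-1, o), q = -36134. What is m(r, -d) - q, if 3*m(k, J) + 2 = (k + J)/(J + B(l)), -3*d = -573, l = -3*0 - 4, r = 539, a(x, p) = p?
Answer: 2348628/65 ≈ 36133.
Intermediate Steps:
l = -4 (l = 0 - 4 = -4)
B(o) = o
d = 191 (d = -⅓*(-573) = 191)
m(k, J) = -⅔ + (J + k)/(3*(-4 + J)) (m(k, J) = -⅔ + ((k + J)/(J - 4))/3 = -⅔ + ((J + k)/(-4 + J))/3 = -⅔ + (J + k)/(3*(-4 + J)))
m(r, -d) - q = (8 + 539 - (-1)*191)/(3*(-4 - 1*191)) - 1*(-36134) = (8 + 539 - 1*(-191))/(3*(-4 - 191)) + 36134 = (⅓)*(8 + 539 + 191)/(-195) + 36134 = (⅓)*(-1/195)*738 + 36134 = -82/65 + 36134 = 2348628/65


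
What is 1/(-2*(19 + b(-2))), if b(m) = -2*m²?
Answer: -1/22 ≈ -0.045455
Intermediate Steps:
1/(-2*(19 + b(-2))) = 1/(-2*(19 - 2*(-2)²)) = 1/(-2*(19 - 2*4)) = 1/(-2*(19 - 8)) = 1/(-2*11) = 1/(-22) = -1/22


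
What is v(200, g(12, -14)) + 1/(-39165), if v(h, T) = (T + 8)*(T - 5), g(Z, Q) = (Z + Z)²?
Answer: 13060117559/39165 ≈ 3.3346e+5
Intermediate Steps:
g(Z, Q) = 4*Z² (g(Z, Q) = (2*Z)² = 4*Z²)
v(h, T) = (-5 + T)*(8 + T) (v(h, T) = (8 + T)*(-5 + T) = (-5 + T)*(8 + T))
v(200, g(12, -14)) + 1/(-39165) = (-40 + (4*12²)² + 3*(4*12²)) + 1/(-39165) = (-40 + (4*144)² + 3*(4*144)) - 1/39165 = (-40 + 576² + 3*576) - 1/39165 = (-40 + 331776 + 1728) - 1/39165 = 333464 - 1/39165 = 13060117559/39165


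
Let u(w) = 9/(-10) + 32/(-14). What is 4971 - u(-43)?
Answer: 348193/70 ≈ 4974.2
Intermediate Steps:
u(w) = -223/70 (u(w) = 9*(-⅒) + 32*(-1/14) = -9/10 - 16/7 = -223/70)
4971 - u(-43) = 4971 - 1*(-223/70) = 4971 + 223/70 = 348193/70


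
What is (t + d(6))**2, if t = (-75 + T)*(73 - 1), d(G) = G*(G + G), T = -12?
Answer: 38340864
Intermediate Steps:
d(G) = 2*G**2 (d(G) = G*(2*G) = 2*G**2)
t = -6264 (t = (-75 - 12)*(73 - 1) = -87*72 = -6264)
(t + d(6))**2 = (-6264 + 2*6**2)**2 = (-6264 + 2*36)**2 = (-6264 + 72)**2 = (-6192)**2 = 38340864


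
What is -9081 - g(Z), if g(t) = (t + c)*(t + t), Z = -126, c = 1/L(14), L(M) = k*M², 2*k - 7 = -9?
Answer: -285840/7 ≈ -40834.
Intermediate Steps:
k = -1 (k = 7/2 + (½)*(-9) = 7/2 - 9/2 = -1)
L(M) = -M²
c = -1/196 (c = 1/(-1*14²) = 1/(-1*196) = 1/(-196) = -1/196 ≈ -0.0051020)
g(t) = 2*t*(-1/196 + t) (g(t) = (t - 1/196)*(t + t) = (-1/196 + t)*(2*t) = 2*t*(-1/196 + t))
-9081 - g(Z) = -9081 - (-126)*(-1 + 196*(-126))/98 = -9081 - (-126)*(-1 - 24696)/98 = -9081 - (-126)*(-24697)/98 = -9081 - 1*222273/7 = -9081 - 222273/7 = -285840/7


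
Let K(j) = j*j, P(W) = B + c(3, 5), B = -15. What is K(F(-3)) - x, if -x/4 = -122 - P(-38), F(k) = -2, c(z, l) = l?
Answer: -444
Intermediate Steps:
P(W) = -10 (P(W) = -15 + 5 = -10)
x = 448 (x = -4*(-122 - 1*(-10)) = -4*(-122 + 10) = -4*(-112) = 448)
K(j) = j²
K(F(-3)) - x = (-2)² - 1*448 = 4 - 448 = -444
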